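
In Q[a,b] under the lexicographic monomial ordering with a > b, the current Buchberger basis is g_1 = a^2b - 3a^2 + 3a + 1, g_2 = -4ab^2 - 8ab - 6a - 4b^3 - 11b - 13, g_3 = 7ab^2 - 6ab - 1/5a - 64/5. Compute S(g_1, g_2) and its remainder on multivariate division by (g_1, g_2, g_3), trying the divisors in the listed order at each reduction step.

lcm(LM(g_1), LM(g_2)) = a^2b^2.
S = (lcm/LT(g_1))·g_1 − (lcm/LT(g_2))·g_2 = -5a^2b - 3/2a^2 - ab^3 + 1/4ab - 13/4a + b.
Reduce S modulo (g_1, g_2, g_3) in that order:
  leading term a^2b: subtract (-5)·g_1 from -5a^2b - 3/2a^2 - ab^3 + 1/4ab - 13/4a + b → -33/2a^2 - ab^3 + 1/4ab + 47/4a + b + 5
  leading term a^2: no divisor's leading term divides it; move -33/2a^2 to the remainder.
  leading term ab^3: subtract (1/4b)·g_2 from -ab^3 + 1/4ab + 47/4a + b + 5 → 2ab^2 + 7/4ab + 47/4a + b^4 + 11/4b^2 + 17/4b + 5
  leading term ab^2: subtract (-1/2)·g_2 from 2ab^2 + 7/4ab + 47/4a + b^4 + 11/4b^2 + 17/4b + 5 → -9/4ab + 35/4a + b^4 - 2b^3 + 11/4b^2 - 5/4b - 3/2
  leading term ab: no divisor's leading term divides it; move -9/4ab to the remainder.
  leading term a: no divisor's leading term divides it; move 35/4a to the remainder.
  leading term b^4: no divisor's leading term divides it; move b^4 to the remainder.
  leading term b^3: no divisor's leading term divides it; move -2b^3 to the remainder.
  leading term b^2: no divisor's leading term divides it; move 11/4b^2 to the remainder.
  leading term b: no divisor's leading term divides it; move -5/4b to the remainder.
  leading term 1: no divisor's leading term divides it; move -3/2 to the remainder.
The remainder -33/2a^2 - 9/4ab + 35/4a + b^4 - 2b^3 + 11/4b^2 - 5/4b - 3/2 is nonzero, so it would be added as the next basis element.
An S-polynomial is built so that the two leading terms cancel; whether anything survives reduction is exactly the Gröbner-basis criterion.

S(g_1, g_2) = -5a^2b - 3/2a^2 - ab^3 + 1/4ab - 13/4a + b; remainder on division = -33/2a^2 - 9/4ab + 35/4a + b^4 - 2b^3 + 11/4b^2 - 5/4b - 3/2.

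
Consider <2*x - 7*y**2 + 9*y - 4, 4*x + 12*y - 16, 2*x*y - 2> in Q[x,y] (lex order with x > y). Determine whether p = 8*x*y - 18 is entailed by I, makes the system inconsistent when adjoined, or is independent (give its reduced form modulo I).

First compute the reduced Gröbner basis of I by Buchberger's algorithm.
f_1 = 2*x - 7*y**2 + 9*y - 4, LT = x.
f_2 = 4*x + 12*y - 16, LT = x.
f_3 = 2*x*y - 2, LT = x*y.

S(f_1,f_2): lcm = x. S = -7/2*y**2 + 3/2*y + 2.
  leading term y**2: no divisor's leading term divides it; move -7/2*y**2 to the remainder.
  leading term y: no divisor's leading term divides it; move 3/2*y to the remainder.
  leading term 1: no divisor's leading term divides it; move 2 to the remainder.
  remainder -7/2*y**2 + 3/2*y + 2 ≠ 0; add h_4 = -7/2*y**2 + 3/2*y + 2 to the basis.

S(f_1,f_3): lcm = x*y. S = -7/2*y**3 + 9/2*y**2 - 2*y + 1.
  leading term y**3: subtract (y)·h_4 from -7/2*y**3 + 9/2*y**2 - 2*y + 1 → 3*y**2 - 4*y + 1
  leading term y**2: subtract (-6/7)·h_4 from 3*y**2 - 4*y + 1 → -19/7*y + 19/7
  leading term y: no divisor's leading term divides it; move -19/7*y to the remainder.
  leading term 1: no divisor's leading term divides it; move 19/7 to the remainder.
  remainder -19/7*y + 19/7 ≠ 0; add h_5 = -19/7*y + 19/7 to the basis.

The other S-polynomials (S(f_2,f_3), S(f_1,h_4), S(f_2,h_4), S(f_3,h_4), S(f_1,h_5), S(f_2,h_5), S(f_3,h_5), S(h_4,h_5)) all reduce to 0 modulo the current basis, so we have a Gröbner basis.
Inter-reduce: drop elements whose leading term is divisible by another's, tail-reduce, and make monic.
Reduced Gröbner basis: {x - 1, y - 1}.
Label its elements g_1 = x - 1, g_2 = y - 1.

Reduce p = 8*x*y - 18 modulo G:
  leading term x*y: subtract (8*y)·g_1 from 8*x*y - 18 → 8*y - 18
  leading term y: subtract (8)·g_2 from 8*y - 18 → -10
  leading term 1: no divisor's leading term divides it; move -10 to the remainder.
  normal form = -10.
The normal form is nonzero, so p ∉ I. Since p minus its normal form lies in I, I + (p) = I + (r) where r = -10; decide whether this ideal is the whole ring.
Here r = -10 is a nonzero constant, hence a unit: 1 ∈ I + (p), the Gröbner basis of I + (p) is {1}, and the enlarged system has no common solution — adjoining p is inconsistent.

Adjoining 8*x*y - 18 makes the ideal the whole ring: the system is inconsistent.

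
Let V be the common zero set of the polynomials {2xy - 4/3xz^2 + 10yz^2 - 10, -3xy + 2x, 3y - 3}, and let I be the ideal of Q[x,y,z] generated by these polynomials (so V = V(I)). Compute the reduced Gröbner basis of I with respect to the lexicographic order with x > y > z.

G = {x, y - 1, z^2 - 1}

Buchberger's algorithm terminates because the ascending chain of leading-term ideals stabilizes.

f_1 = 2xy - 4/3xz^2 + 10yz^2 - 10, LT = xy.
f_2 = -3xy + 2x, LT = xy.
f_3 = 3y - 3, LT = y.

S(f_1,f_2): lcm = xy. S = -2/3xz^2 + 2/3x + 5yz^2 - 5.
  leading term xz^2: no divisor's leading term divides it; move -2/3xz^2 to the remainder.
  leading term x: no divisor's leading term divides it; move 2/3x to the remainder.
  leading term yz^2: subtract (5/3z^2)·f_3 from 5yz^2 - 5 → 5z^2 - 5
  leading term z^2: no divisor's leading term divides it; move 5z^2 to the remainder.
  leading term 1: no divisor's leading term divides it; move -5 to the remainder.
  remainder -2/3xz^2 + 2/3x + 5z^2 - 5 ≠ 0; add g_4 = -2/3xz^2 + 2/3x + 5z^2 - 5 to the basis.

S(f_1,f_3): lcm = xy. S = -2/3xz^2 + x + 5yz^2 - 5.
  leading term xz^2: subtract (1)·g_4 from -2/3xz^2 + x + 5yz^2 - 5 → 1/3x + 5yz^2 - 5z^2
  leading term x: no divisor's leading term divides it; move 1/3x to the remainder.
  leading term yz^2: subtract (5/3z^2)·f_3 from 5yz^2 - 5z^2 → 0
  remainder 1/3x ≠ 0; add g_5 = 1/3x to the basis.

S(f_1,g_4): lcm = xyz^2. S = xy - 2/3xz^4 + 5yz^4 + 15/2yz^2 - 15/2y - 5z^2.
  leading term xy: subtract (1/2)·f_1 from xy - 2/3xz^4 + 5yz^4 + 15/2yz^2 - 15/2y - 5z^2 → -2/3xz^4 + 2/3xz^2 + 5yz^4 + 5/2yz^2 - 15/2y - 5z^2 + 5
  leading term xz^4: subtract (z^2)·g_4 from -2/3xz^4 + 2/3xz^2 + 5yz^4 + 5/2yz^2 - 15/2y - 5z^2 + 5 → 5yz^4 + 5/2yz^2 - 15/2y - 5z^4 + 5
  leading term yz^4: subtract (5/3z^4)·f_3 from 5yz^4 + 5/2yz^2 - 15/2y - 5z^4 + 5 → 5/2yz^2 - 15/2y + 5
  leading term yz^2: subtract (5/6z^2)·f_3 from 5/2yz^2 - 15/2y + 5 → -15/2y + 5/2z^2 + 5
  leading term y: subtract (-5/2)·f_3 from -15/2y + 5/2z^2 + 5 → 5/2z^2 - 5/2
  leading term z^2: no divisor's leading term divides it; move 5/2z^2 to the remainder.
  leading term 1: no divisor's leading term divides it; move -5/2 to the remainder.
  remainder 5/2z^2 - 5/2 ≠ 0; add g_6 = 5/2z^2 - 5/2 to the basis.

The other S-polynomials (S(f_2,f_3), S(f_2,g_4), S(f_3,g_4), S(f_1,g_5), S(f_2,g_5), S(f_3,g_5), S(g_4,g_5), S(f_1,g_6), S(f_2,g_6), S(f_3,g_6), S(g_4,g_6), S(g_5,g_6)) all reduce to 0 modulo the current basis, so we have a Gröbner basis.
Inter-reduce: drop elements whose leading term is divisible by another's, tail-reduce, and make monic.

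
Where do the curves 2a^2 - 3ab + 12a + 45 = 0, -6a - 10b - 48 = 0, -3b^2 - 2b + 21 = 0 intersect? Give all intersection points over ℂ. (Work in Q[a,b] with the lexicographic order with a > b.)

{(-3, -3)}

Compute a lex Gröbner basis by Buchberger's algorithm.
f_1 = 2a^2 - 3ab + 12a + 45, LT = a^2.
f_2 = -6a - 10b - 48, LT = a.
f_3 = -3b^2 - 2b + 21, LT = b^2.

S(f_1,f_2): lcm = a^2. S = -19/6ab - 2a + 45/2.
  leading term ab: subtract (19/36b)·f_2 from -19/6ab - 2a + 45/2 → -2a + 95/18b^2 + 76/3b + 45/2
  leading term a: subtract (1/3)·f_2 from -2a + 95/18b^2 + 76/3b + 45/2 → 95/18b^2 + 86/3b + 77/2
  leading term b^2: subtract (-95/54)·f_3 from 95/18b^2 + 86/3b + 77/2 → 679/27b + 679/9
  leading term b: no divisor's leading term divides it; move 679/27b to the remainder.
  leading term 1: no divisor's leading term divides it; move 679/9 to the remainder.
  remainder 679/27b + 679/9 ≠ 0; add h_4 = 679/27b + 679/9 to the basis.

The other S-polynomials (S(f_1,f_3), S(f_2,f_3), S(f_1,h_4), S(f_2,h_4), S(f_3,h_4)) all reduce to 0 modulo the current basis, so we have a Gröbner basis.
Inter-reduce: drop elements whose leading term is divisible by another's, tail-reduce, and make monic.
Reduced Gröbner basis: {a + 3, b + 3}.

The lex basis is triangular: the last element involves only b. Solving b + 3 = 0 gives b ∈ {-3}; substituting each value into the earlier elements determines the remaining variables.
  b = -3: the earlier basis element becomes a + 3 = 0, giving a = -3 — point (-3, -3).
Substituting each solution back into the original system confirms all equations vanish.
This is the nonlinear analogue of row-reducing a linear system.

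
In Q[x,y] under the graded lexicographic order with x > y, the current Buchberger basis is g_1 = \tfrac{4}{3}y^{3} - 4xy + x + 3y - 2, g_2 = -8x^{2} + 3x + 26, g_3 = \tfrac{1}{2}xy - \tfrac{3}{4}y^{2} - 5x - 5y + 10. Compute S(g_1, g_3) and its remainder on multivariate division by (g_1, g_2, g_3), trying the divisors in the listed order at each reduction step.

S(g_1, g_3) = \tfrac{3}{2}y^{4} - 3x^{2}y + 10xy^{2} + 10y^{3} + \tfrac{3}{4}x^{2} + \tfrac{9}{4}xy - 20y^{2} - \tfrac{3}{2}x; remainder on division = 482y^{2} + \tfrac{76079}{32}x + \tfrac{32537}{16}y - \tfrac{76079}{16}.

lcm(LM(g_1), LM(g_3)) = xy^{3}.
S = (lcm/LT(g_1))·g_1 − (lcm/LT(g_3))·g_3 = \tfrac{3}{2}y^{4} - 3x^{2}y + 10xy^{2} + 10y^{3} + \tfrac{3}{4}x^{2} + \tfrac{9}{4}xy - 20y^{2} - \tfrac{3}{2}x.
Reduce S modulo (g_1, g_2, g_3) in that order:
  leading term y^{4}: subtract (\tfrac{9}{8}y)·g_1 from \tfrac{3}{2}y^{4} - 3x^{2}y + 10xy^{2} + 10y^{3} + \tfrac{3}{4}x^{2} + \tfrac{9}{4}xy - 20y^{2} - \tfrac{3}{2}x → -3x^{2}y + \tfrac{29}{2}xy^{2} + 10y^{3} + \tfrac{3}{4}x^{2} + \tfrac{9}{8}xy - \tfrac{187}{8}y^{2} - \tfrac{3}{2}x + \tfrac{9}{4}y
  leading term x^{2}y: subtract (\tfrac{3}{8}y)·g_2 from -3x^{2}y + \tfrac{29}{2}xy^{2} + 10y^{3} + \tfrac{3}{4}x^{2} + \tfrac{9}{8}xy - \tfrac{187}{8}y^{2} - \tfrac{3}{2}x + \tfrac{9}{4}y → \tfrac{29}{2}xy^{2} + 10y^{3} + \tfrac{3}{4}x^{2} - \tfrac{187}{8}y^{2} - \tfrac{3}{2}x - \tfrac{15}{2}y
  leading term xy^{2}: subtract (29y)·g_3 from \tfrac{29}{2}xy^{2} + 10y^{3} + \tfrac{3}{4}x^{2} - \tfrac{187}{8}y^{2} - \tfrac{3}{2}x - \tfrac{15}{2}y → \tfrac{127}{4}y^{3} + \tfrac{3}{4}x^{2} + 145xy + \tfrac{973}{8}y^{2} - \tfrac{3}{2}x - \tfrac{595}{2}y
  leading term y^{3}: subtract (\tfrac{381}{16})·g_1 from \tfrac{127}{4}y^{3} + \tfrac{3}{4}x^{2} + 145xy + \tfrac{973}{8}y^{2} - \tfrac{3}{2}x - \tfrac{595}{2}y → \tfrac{3}{4}x^{2} + \tfrac{961}{4}xy + \tfrac{973}{8}y^{2} - \tfrac{405}{16}x - \tfrac{5903}{16}y + \tfrac{381}{8}
  leading term x^{2}: subtract (-\tfrac{3}{32})·g_2 from \tfrac{3}{4}x^{2} + \tfrac{961}{4}xy + \tfrac{973}{8}y^{2} - \tfrac{405}{16}x - \tfrac{5903}{16}y + \tfrac{381}{8} → \tfrac{961}{4}xy + \tfrac{973}{8}y^{2} - \tfrac{801}{32}x - \tfrac{5903}{16}y + \tfrac{801}{16}
  leading term xy: subtract (\tfrac{961}{2})·g_3 from \tfrac{961}{4}xy + \tfrac{973}{8}y^{2} - \tfrac{801}{32}x - \tfrac{5903}{16}y + \tfrac{801}{16} → 482y^{2} + \tfrac{76079}{32}x + \tfrac{32537}{16}y - \tfrac{76079}{16}
  leading term y^{2}: no divisor's leading term divides it; move 482y^{2} to the remainder.
  leading term x: no divisor's leading term divides it; move \tfrac{76079}{32}x to the remainder.
  leading term y: no divisor's leading term divides it; move \tfrac{32537}{16}y to the remainder.
  leading term 1: no divisor's leading term divides it; move -\tfrac{76079}{16} to the remainder.
The remainder 482y^{2} + \tfrac{76079}{32}x + \tfrac{32537}{16}y - \tfrac{76079}{16} is nonzero, so it would be added as the next basis element.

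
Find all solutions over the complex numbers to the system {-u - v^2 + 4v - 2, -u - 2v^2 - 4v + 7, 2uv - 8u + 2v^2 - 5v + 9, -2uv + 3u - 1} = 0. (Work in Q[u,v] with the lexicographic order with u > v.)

Compute a lex Gröbner basis by Buchberger's algorithm.
f_1 = -u - v^2 + 4v - 2, LT = u.
f_2 = -u - 2v^2 - 4v + 7, LT = u.
f_3 = 2uv - 8u + 2v^2 - 5v + 9, LT = uv.
f_4 = -2uv + 3u - 1, LT = uv.

S(f_1,f_2): lcm = u. S = -v^2 - 8v + 9.
  leading term v^2: no divisor's leading term divides it; move -v^2 to the remainder.
  leading term v: no divisor's leading term divides it; move -8v to the remainder.
  leading term 1: no divisor's leading term divides it; move 9 to the remainder.
  remainder -v^2 - 8v + 9 ≠ 0; add h_5 = -v^2 - 8v + 9 to the basis.

S(f_1,f_3): lcm = uv. S = 4u + v^3 - 5v^2 + 9/2v - 9/2.
  leading term u: subtract (-4)·f_1 from 4u + v^3 - 5v^2 + 9/2v - 9/2 → v^3 - 9v^2 + 41/2v - 25/2
  leading term v^3: subtract (-v)·h_5 from v^3 - 9v^2 + 41/2v - 25/2 → -17v^2 + 59/2v - 25/2
  leading term v^2: subtract (17)·h_5 from -17v^2 + 59/2v - 25/2 → 331/2v - 331/2
  leading term v: no divisor's leading term divides it; move 331/2v to the remainder.
  leading term 1: no divisor's leading term divides it; move -331/2 to the remainder.
  remainder 331/2v - 331/2 ≠ 0; add h_6 = 331/2v - 331/2 to the basis.

The other S-polynomials (S(f_1,f_4), S(f_2,f_3), S(f_2,f_4), S(f_3,f_4), S(f_1,h_5), S(f_2,h_5), S(f_3,h_5), S(f_4,h_5), S(f_1,h_6), S(f_2,h_6), S(f_3,h_6), S(f_4,h_6), S(h_5,h_6)) all reduce to 0 modulo the current basis, so we have a Gröbner basis.
Inter-reduce: drop elements whose leading term is divisible by another's, tail-reduce, and make monic.
Reduced Gröbner basis: {u - 1, v - 1}.

Elimination: the polynomial v - 1 lies in the elimination ideal for v, so v ∈ {1}. For each such v, the remaining basis elements (now univariate) give the rest of the solution.
  v = 1: the earlier basis element becomes u - 1 = 0, giving u = 1 — point (1, 1).

{(1, 1)}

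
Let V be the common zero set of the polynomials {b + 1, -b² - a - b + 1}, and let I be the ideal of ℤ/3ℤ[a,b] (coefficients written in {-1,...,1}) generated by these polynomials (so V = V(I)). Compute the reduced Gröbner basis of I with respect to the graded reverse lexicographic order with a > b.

G = {a - 1, b + 1}

f_1 = b + 1, LT = b.
f_2 = -b² - a - b + 1, LT = b².

S(f_1,f_2): lcm = b². S = -a + 1.
  leading term a: no divisor's leading term divides it; move -a to the remainder.
  leading term 1: no divisor's leading term divides it; move 1 to the remainder.
  remainder -a + 1 ≠ 0; add g_3 = -a + 1 to the basis.

S(f_1,g_3): leading monomials are coprime, so the S-polynomial reduces to 0 (Buchberger's first criterion).
S(f_2,g_3): leading monomials are coprime, so the S-polynomial reduces to 0 (Buchberger's first criterion).
Every S-polynomial of the final basis reduces to 0, so we have a Gröbner basis.
Inter-reduce: drop elements whose leading term is divisible by another's, tail-reduce, and make monic.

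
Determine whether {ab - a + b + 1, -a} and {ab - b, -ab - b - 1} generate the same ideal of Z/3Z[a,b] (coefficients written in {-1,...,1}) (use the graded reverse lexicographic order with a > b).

No, the ideals differ.

Two ideals are equal iff their reduced Gröbner bases coincide (the reduced basis is unique for a fixed ordering).
Buchberger on the first generating set:
f_1 = ab - a + b + 1, LT = ab.
f_2 = -a, LT = a.

S(f_1,f_2): lcm = ab. S = -a + b + 1.
  leading term a: subtract (1)·f_2 from -a + b + 1 → b + 1
  leading term b: no divisor's leading term divides it; move b to the remainder.
  leading term 1: no divisor's leading term divides it; move 1 to the remainder.
  remainder b + 1 ≠ 0; add g_3 = b + 1 to the basis.

S(f_1,g_3): lcm = ab. S = a + b + 1.
  leading term a: subtract (-1)·f_2 from a + b + 1 → b + 1
  leading term b: subtract (1)·g_3 from b + 1 → 0
  remainder 0.

S(f_2,g_3): leading monomials are coprime, so the S-polynomial reduces to 0 (Buchberger's first criterion).
Every S-polynomial of the final basis reduces to 0, so we have a Gröbner basis.
Inter-reduce: drop elements whose leading term is divisible by another's, tail-reduce, and make monic.
Reduced Gröbner basis: {a, b + 1}.

Buchberger on the second generating set:
h_1 = ab - b, LT = ab.
h_2 = -ab - b - 1, LT = ab.

S(h_1,h_2): lcm = ab. S = b - 1.
  leading term b: no divisor's leading term divides it; move b to the remainder.
  leading term 1: no divisor's leading term divides it; move -1 to the remainder.
  remainder b - 1 ≠ 0; add k_3 = b - 1 to the basis.

S(h_1,k_3): lcm = ab. S = a - b.
  leading term a: no divisor's leading term divides it; move a to the remainder.
  leading term b: subtract (-1)·k_3 from -b → -1
  leading term 1: no divisor's leading term divides it; move -1 to the remainder.
  remainder a - 1 ≠ 0; add k_4 = a - 1 to the basis.

S(h_2,k_3): lcm = ab. S = a + b + 1.
  leading term a: subtract (1)·k_4 from a + b + 1 → b - 1
  leading term b: subtract (1)·k_3 from b - 1 → 0
  remainder 0.

S(h_1,k_4): lcm = ab. S = 0.
  remainder 0.

S(h_2,k_4): lcm = ab. S = -b + 1.
  leading term b: subtract (-1)·k_3 from -b + 1 → 0
  remainder 0.

S(k_3,k_4): leading monomials are coprime, so the S-polynomial reduces to 0 (Buchberger's first criterion).
Every S-polynomial of the final basis reduces to 0, so we have a Gröbner basis.
Inter-reduce: drop elements whose leading term is divisible by another's, tail-reduce, and make monic.
Reduced Gröbner basis: {a - 1, b - 1}.

The bases are distinct; the ideals are different.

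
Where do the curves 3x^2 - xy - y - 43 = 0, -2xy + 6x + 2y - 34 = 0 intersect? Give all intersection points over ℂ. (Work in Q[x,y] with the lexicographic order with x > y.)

Compute a lex Gröbner basis by Buchberger's algorithm.
f_1 = 3x^2 - xy - y - 43, LT = x^2.
f_2 = -2xy + 6x + 2y - 34, LT = xy.

S(f_1,f_2): lcm = x^2y. S = 3x^2 - 1/3xy^2 + xy - 17x - 1/3y^2 - 43/3y.
  reduce S modulo (f_1, f_2):
  remainder -14x - 2/3y^2 - 20/3y + 26 ≠ 0; add h_3 = -14x - 2/3y^2 - 20/3y + 26 to the basis.

S(f_2,h_3): lcm = xy. S = -3x - 1/21y^3 - 10/21y^2 + 6/7y + 17.
  reduce S modulo (f_1, f_2, h_3):
  remainder -1/21y^3 - 1/3y^2 + 16/7y + 80/7 ≠ 0; add h_4 = -1/21y^3 - 1/3y^2 + 16/7y + 80/7 to the basis.

The other S-polynomials (S(f_1,h_3), S(f_1,h_4), S(f_2,h_4), S(h_3,h_4)) all reduce to 0 modulo the current basis, so we have a Gröbner basis.
Inter-reduce: drop elements whose leading term is divisible by another's, tail-reduce, and make monic.
Reduced Gröbner basis: {x + 1/21y^2 + 10/21y - 13/7, y^3 + 7y^2 - 48y - 240}.

A lex Gröbner basis eliminates variables successively. Here y^3 + 7y^2 - 48y - 240 depends only on y, with roots {-4, -3/2 + sqrt(249)/2, -sqrt(249)/2 - 3/2}; lifting each root through the earlier basis elements recovers the full solutions.
  y = -4: the earlier basis element becomes x - 3 = 0, giving x = 3 — point (3, -4).
  y = -3/2 + sqrt(249)/2: the earlier basis element becomes x + 1/2 + sqrt(249)/6 = 0, giving x = -sqrt(249)/6 - 1/2 — point (-sqrt(249)/6 - 1/2, -3/2 + sqrt(249)/2).
  y = -sqrt(249)/2 - 3/2: the earlier basis element becomes x - sqrt(249)/6 + 1/2 = 0, giving x = -1/2 + sqrt(249)/6 — point (-1/2 + sqrt(249)/6, -sqrt(249)/2 - 3/2).

{(3, -4), (-sqrt(249)/6 - 1/2, -3/2 + sqrt(249)/2), (-1/2 + sqrt(249)/6, -sqrt(249)/2 - 3/2)}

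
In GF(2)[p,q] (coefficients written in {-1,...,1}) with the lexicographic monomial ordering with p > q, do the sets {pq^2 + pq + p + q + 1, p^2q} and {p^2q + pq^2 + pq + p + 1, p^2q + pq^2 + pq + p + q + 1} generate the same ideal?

Two ideals are equal iff their reduced Gröbner bases coincide (the reduced basis is unique for a fixed ordering).
Buchberger on the first generating set:
f_1 = pq^2 + pq + p + q + 1, LT = pq^2.
f_2 = p^2q, LT = p^2q.

S(f_1,f_2): lcm = p^2q^2. S = p^2q + p^2 + pq + p.
  reduce S modulo (f_1, f_2):
  remainder p^2 + pq + p ≠ 0; add g_3 = p^2 + pq + p to the basis.

S(f_1,g_3): lcm = p^2q^2. S = p^2q + p^2 + pq^3 + pq^2 + pq + p.
  reduce S modulo (f_1, f_2, g_3):
  remainder pq + q^2 + q ≠ 0; add g_4 = pq + q^2 + q to the basis.

S(f_2,g_3): lcm = p^2q. S = pq^2 + pq.
  reduce S modulo (f_1, f_2, g_3, g_4):
  remainder p + q + 1 ≠ 0; add g_5 = p + q + 1 to the basis.

S(f_1,g_4): lcm = pq^2. S = pq + p + q^3 + q^2 + q + 1.
  reduce S modulo (f_1, f_2, g_3, g_4, g_5):
  remainder q^3 + q ≠ 0; add g_6 = q^3 + q to the basis.

The other S-polynomials (S(f_2,g_4), S(g_3,g_4), S(f_1,g_5), S(f_2,g_5), S(g_3,g_5), S(g_4,g_5), S(f_1,g_6), S(f_2,g_6), S(g_3,g_6), S(g_4,g_6), S(g_5,g_6)) all reduce to 0 modulo the current basis, so we have a Gröbner basis.
Inter-reduce: drop elements whose leading term is divisible by another's, tail-reduce, and make monic.
Reduced Gröbner basis: {p + q + 1, q^3 + q}.

Buchberger on the second generating set:
h_1 = p^2q + pq^2 + pq + p + 1, LT = p^2q.
h_2 = p^2q + pq^2 + pq + p + q + 1, LT = p^2q.

S(h_1,h_2): lcm = p^2q. S = q.
  reduce S modulo (h_1, h_2):
  remainder q ≠ 0; add k_3 = q to the basis.

S(h_1,k_3): lcm = p^2q. S = pq^2 + pq + p + 1.
  reduce S modulo (h_1, h_2, k_3):
  remainder p + 1 ≠ 0; add k_4 = p + 1 to the basis.

The other S-polynomials (S(h_2,k_3), S(h_1,k_4), S(h_2,k_4), S(k_3,k_4)) all reduce to 0 modulo the current basis, so we have a Gröbner basis.
Inter-reduce: drop elements whose leading term is divisible by another's, tail-reduce, and make monic.
Reduced Gröbner basis: {p + 1, q}.

The bases are distinct; the ideals are different.

No, the ideals differ.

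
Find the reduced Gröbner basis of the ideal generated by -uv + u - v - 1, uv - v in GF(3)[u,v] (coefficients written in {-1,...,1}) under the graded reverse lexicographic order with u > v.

G = {v^2, u + v - 1}

f_1 = -uv + u - v - 1, LT = uv.
f_2 = uv - v, LT = uv.

S(f_1,f_2): lcm = uv. S = -u - v + 1.
  leading term u: no divisor's leading term divides it; move -u to the remainder.
  leading term v: no divisor's leading term divides it; move -v to the remainder.
  leading term 1: no divisor's leading term divides it; move 1 to the remainder.
  remainder -u - v + 1 ≠ 0; add g_3 = -u - v + 1 to the basis.

S(f_1,g_3): lcm = uv. S = -v^2 - u - v + 1.
  leading term v^2: no divisor's leading term divides it; move -v^2 to the remainder.
  leading term u: subtract (1)·g_3 from -u - v + 1 → 0
  remainder -v^2 ≠ 0; add g_4 = -v^2 to the basis.

The other S-polynomials (S(f_2,g_3), S(f_1,g_4), S(f_2,g_4), S(g_3,g_4)) all reduce to 0 modulo the current basis, so we have a Gröbner basis.
Inter-reduce: drop elements whose leading term is divisible by another's, tail-reduce, and make monic.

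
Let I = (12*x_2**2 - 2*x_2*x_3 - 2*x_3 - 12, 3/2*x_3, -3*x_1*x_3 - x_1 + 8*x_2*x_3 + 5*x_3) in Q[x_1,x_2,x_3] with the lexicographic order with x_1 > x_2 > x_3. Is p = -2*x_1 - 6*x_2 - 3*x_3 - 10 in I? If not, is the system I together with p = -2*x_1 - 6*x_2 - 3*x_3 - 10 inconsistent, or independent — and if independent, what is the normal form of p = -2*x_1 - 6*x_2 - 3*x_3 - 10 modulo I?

First compute the reduced Gröbner basis of I by Buchberger's algorithm.
f_1 = 12*x_2**2 - 2*x_2*x_3 - 2*x_3 - 12, LT = x_2**2.
f_2 = 3/2*x_3, LT = x_3.
f_3 = -3*x_1*x_3 - x_1 + 8*x_2*x_3 + 5*x_3, LT = x_1*x_3.

S(f_2,f_3): lcm = x_1*x_3. S = -1/3*x_1 + 8/3*x_2*x_3 + 5/3*x_3.
  reduce S modulo (f_1, f_2, f_3):
  remainder -1/3*x_1 ≠ 0; add h_4 = -1/3*x_1 to the basis.

The other S-polynomials (S(f_1,f_2), S(f_1,f_3), S(f_1,h_4), S(f_2,h_4), S(f_3,h_4)) all reduce to 0 modulo the current basis, so we have a Gröbner basis.
Inter-reduce: drop elements whose leading term is divisible by another's, tail-reduce, and make monic.
Reduced Gröbner basis: {x_1, x_2**2 - 1, x_3}.
Label its elements g_1 = x_1, g_2 = x_2**2 - 1, g_3 = x_3.

Reduce p = -2*x_1 - 6*x_2 - 3*x_3 - 10 modulo G:
  leading term x_1: subtract (-2)·g_1 from -2*x_1 - 6*x_2 - 3*x_3 - 10 → -6*x_2 - 3*x_3 - 10
  leading term x_2: no divisor's leading term divides it; move -6*x_2 to the remainder.
  leading term x_3: subtract (-3)·g_3 from -3*x_3 - 10 → -10
  leading term 1: no divisor's leading term divides it; move -10 to the remainder.
  normal form = -6*x_2 - 10.
The normal form is nonzero, so p ∉ I. Since p minus its normal form lies in I, I + (p) = I + (r) where r = -6*x_2 - 10; decide whether this ideal is the whole ring.
Run Buchberger on G together with r (pairs among the g_i already reduce to 0 since G is a Gröbner basis):
g_1 = x_1, LT = x_1.
g_2 = x_2**2 - 1, LT = x_2**2.
g_3 = x_3, LT = x_3.
r = -6*x_2 - 10, LT = x_2.

S(g_2,r): lcm = x_2**2. S = -5/3*x_2 - 1.
  reduce S modulo (g_1, g_2, g_3, r):
  remainder 16/9 ≠ 0; add m_5 = 16/9 to the basis.

The other S-polynomials (S(g_1,g_2), S(g_1,g_3), S(g_1,r), S(g_2,g_3), S(g_3,r), S(g_1,m_5), S(g_2,m_5), S(g_3,m_5), S(r,m_5)) all reduce to 0 modulo the current basis, so we have a Gröbner basis.
Inter-reduce: drop elements whose leading term is divisible by another's, tail-reduce, and make monic.
Reduced Gröbner basis: {1}.
The reduced Gröbner basis of I + (p) is {1}: the ideal is the whole ring, so the enlarged system has no common solution — adjoining p is inconsistent.

Adjoining -2*x_1 - 6*x_2 - 3*x_3 - 10 makes the ideal the whole ring: the system is inconsistent.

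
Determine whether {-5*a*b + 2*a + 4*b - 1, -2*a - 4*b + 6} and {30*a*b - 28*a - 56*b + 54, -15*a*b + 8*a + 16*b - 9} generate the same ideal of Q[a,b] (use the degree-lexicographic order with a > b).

Yes, the ideals are equal.

Two ideals are equal iff their reduced Gröbner bases coincide (the reduced basis is unique for a fixed ordering).
Buchberger on the first generating set:
f_1 = -5*a*b + 2*a + 4*b - 1, LT = a*b.
f_2 = -2*a - 4*b + 6, LT = a.

S(f_1,f_2): lcm = a*b. S = -2*b**2 - 2/5*a + 11/5*b + 1/5.
  leading term b**2: no divisor's leading term divides it; move -2*b**2 to the remainder.
  leading term a: subtract (1/5)·f_2 from -2/5*a + 11/5*b + 1/5 → 3*b - 1
  leading term b: no divisor's leading term divides it; move 3*b to the remainder.
  leading term 1: no divisor's leading term divides it; move -1 to the remainder.
  remainder -2*b**2 + 3*b - 1 ≠ 0; add g_3 = -2*b**2 + 3*b - 1 to the basis.

The other S-polynomials (S(f_1,g_3), S(f_2,g_3)) all reduce to 0 modulo the current basis, so we have a Gröbner basis.
Inter-reduce: drop elements whose leading term is divisible by another's, tail-reduce, and make monic.
Reduced Gröbner basis: {b**2 - 3/2*b + 1/2, a + 2*b - 3}.

Buchberger on the second generating set:
h_1 = 30*a*b - 28*a - 56*b + 54, LT = a*b.
h_2 = -15*a*b + 8*a + 16*b - 9, LT = a*b.

S(h_1,h_2): lcm = a*b. S = -2/5*a - 4/5*b + 6/5.
  leading term a: no divisor's leading term divides it; move -2/5*a to the remainder.
  leading term b: no divisor's leading term divides it; move -4/5*b to the remainder.
  leading term 1: no divisor's leading term divides it; move 6/5 to the remainder.
  remainder -2/5*a - 4/5*b + 6/5 ≠ 0; add k_3 = -2/5*a - 4/5*b + 6/5 to the basis.

S(h_1,k_3): lcm = a*b. S = -2*b**2 - 14/15*a + 17/15*b + 9/5.
  leading term b**2: no divisor's leading term divides it; move -2*b**2 to the remainder.
  leading term a: subtract (7/3)·k_3 from -14/15*a + 17/15*b + 9/5 → 3*b - 1
  leading term b: no divisor's leading term divides it; move 3*b to the remainder.
  leading term 1: no divisor's leading term divides it; move -1 to the remainder.
  remainder -2*b**2 + 3*b - 1 ≠ 0; add k_4 = -2*b**2 + 3*b - 1 to the basis.

The other S-polynomials (S(h_2,k_3), S(h_1,k_4), S(h_2,k_4), S(k_3,k_4)) all reduce to 0 modulo the current basis, so we have a Gröbner basis.
Inter-reduce: drop elements whose leading term is divisible by another's, tail-reduce, and make monic.
Reduced Gröbner basis: {b**2 - 3/2*b + 1/2, a + 2*b - 3}.

The two bases agree; hence the ideals are identical.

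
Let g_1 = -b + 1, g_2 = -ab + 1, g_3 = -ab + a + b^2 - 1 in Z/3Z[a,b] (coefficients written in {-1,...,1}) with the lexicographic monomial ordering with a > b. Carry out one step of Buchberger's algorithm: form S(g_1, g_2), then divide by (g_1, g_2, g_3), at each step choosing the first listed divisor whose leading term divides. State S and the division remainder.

S(g_1, g_2) = -a + 1; remainder on division = -a + 1.

lcm(LM(g_1), LM(g_2)) = ab.
S = (lcm/LT(g_1))·g_1 − (lcm/LT(g_2))·g_2 = -a + 1.
Reduce S modulo (g_1, g_2, g_3) in that order:
  leading term a: no divisor's leading term divides it; move -a to the remainder.
  leading term 1: no divisor's leading term divides it; move 1 to the remainder.
The remainder -a + 1 is nonzero, so it would be added as the next basis element.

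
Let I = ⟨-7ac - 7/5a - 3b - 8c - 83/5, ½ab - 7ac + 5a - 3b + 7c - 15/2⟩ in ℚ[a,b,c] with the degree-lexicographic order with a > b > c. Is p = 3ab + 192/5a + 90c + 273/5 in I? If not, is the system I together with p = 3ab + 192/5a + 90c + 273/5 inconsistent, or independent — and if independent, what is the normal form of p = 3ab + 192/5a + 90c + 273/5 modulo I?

First compute the reduced Gröbner basis of I by Buchberger's algorithm.
f_1 = -7ac - 7/5a - 3b - 8c - 83/5, LT = ac.
f_2 = ½ab - 7ac + 5a - 3b + 7c - 15/2, LT = ab.

S(f_1,f_2): lcm = abc. S = 14ac² + ⅕ab - 10ac + 3/7b² + 50/7bc - 14c² + 83/35b + 15c.
  reduce S modulo (f_1, f_2):
  remainder 3/7b² + 8/7bc - 30c² + 55/7b - 67/7c + 187/7 ≠ 0; add h_3 = 3/7b² + 8/7bc - 30c² + 55/7b - 67/7c + 187/7 to the basis.

The other S-polynomials (S(f_1,h_3), S(f_2,h_3)) all reduce to 0 modulo the current basis, so we have a Gröbner basis.
Inter-reduce: drop elements whose leading term is divisible by another's, tail-reduce, and make monic.
Reduced Gröbner basis: {ab + 64/5a + 30c + 91/5, ac + ⅕a + 3/7b + 8/7c + 83/35, b² + 8/3bc - 70c² + 55/3b - 67/3c + 187/3}.
Label its elements g_1 = ab + 64/5a + 30c + 91/5, g_2 = ac + ⅕a + 3/7b + 8/7c + 83/35, g_3 = b² + 8/3bc - 70c² + 55/3b - 67/3c + 187/3.

Reduce p = 3ab + 192/5a + 90c + 273/5 modulo G:
  leading term ab: subtract (3)·g_1 from 3ab + 192/5a + 90c + 273/5 → 0
  normal form = 0.
Since the normal form is 0, p ∈ I.

3ab + 192/5a + 90c + 273/5 lies in I (it reduces to 0).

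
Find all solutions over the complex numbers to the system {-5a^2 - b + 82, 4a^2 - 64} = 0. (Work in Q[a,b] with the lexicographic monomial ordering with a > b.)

Compute a lex Gröbner basis by Buchberger's algorithm.
f_1 = -5a^2 - b + 82, LT = a^2.
f_2 = 4a^2 - 64, LT = a^2.

S(f_1,f_2): lcm = a^2. S = 1/5b - 2/5.
  leading term b: no divisor's leading term divides it; move 1/5b to the remainder.
  leading term 1: no divisor's leading term divides it; move -2/5 to the remainder.
  remainder 1/5b - 2/5 ≠ 0; add h_3 = 1/5b - 2/5 to the basis.

The other S-polynomials (S(f_1,h_3), S(f_2,h_3)) all reduce to 0 modulo the current basis, so we have a Gröbner basis.
Inter-reduce: drop elements whose leading term is divisible by another's, tail-reduce, and make monic.
Reduced Gröbner basis: {a^2 - 16, b - 2}.

A lex Gröbner basis eliminates variables successively. Here b - 2 depends only on b, with roots {2}; lifting each root through the earlier basis elements recovers the full solutions.
  b = 2: the earlier basis element becomes a^2 - 16 = 0, giving a = -4, 4 — points (-4, 2), (4, 2).

{(-4, 2), (4, 2)}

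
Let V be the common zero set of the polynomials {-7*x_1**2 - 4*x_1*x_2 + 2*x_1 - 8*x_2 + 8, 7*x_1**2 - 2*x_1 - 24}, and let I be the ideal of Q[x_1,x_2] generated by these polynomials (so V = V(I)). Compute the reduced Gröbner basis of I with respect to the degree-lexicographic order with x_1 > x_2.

f_1 = -7*x_1**2 - 4*x_1*x_2 + 2*x_1 - 8*x_2 + 8, LT = x_1**2.
f_2 = 7*x_1**2 - 2*x_1 - 24, LT = x_1**2.

S(f_1,f_2): lcm = x_1**2. S = 4/7*x_1*x_2 + 8/7*x_2 + 16/7.
  leading term x_1*x_2: no divisor's leading term divides it; move 4/7*x_1*x_2 to the remainder.
  leading term x_2: no divisor's leading term divides it; move 8/7*x_2 to the remainder.
  leading term 1: no divisor's leading term divides it; move 16/7 to the remainder.
  remainder 4/7*x_1*x_2 + 8/7*x_2 + 16/7 ≠ 0; add g_3 = 4/7*x_1*x_2 + 8/7*x_2 + 16/7 to the basis.

S(f_1,g_3): lcm = x_1**2*x_2. S = 4/7*x_1*x_2**2 - 16/7*x_1*x_2 + 8/7*x_2**2 - 4*x_1 - 8/7*x_2.
  leading term x_1*x_2**2: subtract (x_2)·g_3 from 4/7*x_1*x_2**2 - 16/7*x_1*x_2 + 8/7*x_2**2 - 4*x_1 - 8/7*x_2 → -16/7*x_1*x_2 - 4*x_1 - 24/7*x_2
  leading term x_1*x_2: subtract (-4)·g_3 from -16/7*x_1*x_2 - 4*x_1 - 24/7*x_2 → -4*x_1 + 8/7*x_2 + 64/7
  leading term x_1: no divisor's leading term divides it; move -4*x_1 to the remainder.
  leading term x_2: no divisor's leading term divides it; move 8/7*x_2 to the remainder.
  leading term 1: no divisor's leading term divides it; move 64/7 to the remainder.
  remainder -4*x_1 + 8/7*x_2 + 64/7 ≠ 0; add g_4 = -4*x_1 + 8/7*x_2 + 64/7 to the basis.

S(g_3,g_4): lcm = x_1*x_2. S = 2/7*x_2**2 + 30/7*x_2 + 4.
  leading term x_2**2: no divisor's leading term divides it; move 2/7*x_2**2 to the remainder.
  leading term x_2: no divisor's leading term divides it; move 30/7*x_2 to the remainder.
  leading term 1: no divisor's leading term divides it; move 4 to the remainder.
  remainder 2/7*x_2**2 + 30/7*x_2 + 4 ≠ 0; add g_5 = 2/7*x_2**2 + 30/7*x_2 + 4 to the basis.

The other S-polynomials (S(f_2,g_3), S(f_1,g_4), S(f_2,g_4), S(f_1,g_5), S(f_2,g_5), S(g_3,g_5), S(g_4,g_5)) all reduce to 0 modulo the current basis, so we have a Gröbner basis.
Inter-reduce: drop elements whose leading term is divisible by another's, tail-reduce, and make monic.

G = {x_2**2 + 15*x_2 + 14, x_1 - 2/7*x_2 - 16/7}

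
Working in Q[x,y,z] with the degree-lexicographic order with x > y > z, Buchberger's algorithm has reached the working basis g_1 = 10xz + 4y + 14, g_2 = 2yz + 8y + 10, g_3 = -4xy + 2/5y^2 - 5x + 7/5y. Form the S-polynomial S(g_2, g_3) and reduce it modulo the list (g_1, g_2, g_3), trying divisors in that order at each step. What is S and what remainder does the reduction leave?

lcm(LM(g_2), LM(g_3)) = xyz.
S = (lcm/LT(g_2))·g_2 − (lcm/LT(g_3))·g_3 = 1/10y^2z + 4xy - 5/4xz + 7/20yz + 5x.
Reduce S modulo (g_1, g_2, g_3) in that order:
  leading term y^2z: subtract (1/20y)·g_2 from 1/10y^2z + 4xy - 5/4xz + 7/20yz + 5x → 4xy - 5/4xz - 2/5y^2 + 7/20yz + 5x - 1/2y
  leading term xy: subtract (-1)·g_3 from 4xy - 5/4xz - 2/5y^2 + 7/20yz + 5x - 1/2y → -5/4xz + 7/20yz + 9/10y
  leading term xz: subtract (-1/8)·g_1 from -5/4xz + 7/20yz + 9/10y → 7/20yz + 7/5y + 7/4
  leading term yz: subtract (7/40)·g_2 from 7/20yz + 7/5y + 7/4 → 0
The remainder is 0, so this S-polynomial contributes no new basis element.

S(g_2, g_3) = 1/10y^2z + 4xy - 5/4xz + 7/20yz + 5x; remainder on division = 0.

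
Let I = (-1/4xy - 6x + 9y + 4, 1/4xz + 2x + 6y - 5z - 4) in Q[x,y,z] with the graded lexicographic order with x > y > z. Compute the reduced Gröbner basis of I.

G = {xy + 24x - 36y - 16, xz + 8x + 24y - 20z - 16, y^2 + 2/3yz + 106/3y - 58/3z - 32/3}

This is the nonlinear analogue of row-reducing a linear system.

f_1 = -1/4xy - 6x + 9y + 4, LT = xy.
f_2 = 1/4xz + 2x + 6y - 5z - 4, LT = xz.

S(f_1,f_2): lcm = xyz. S = -8xy + 24xz - 24y^2 - 16yz + 16y - 16z.
  leading term xy: subtract (32)·f_1 from -8xy + 24xz - 24y^2 - 16yz + 16y - 16z → 24xz - 24y^2 - 16yz + 192x - 272y - 16z - 128
  leading term xz: subtract (96)·f_2 from 24xz - 24y^2 - 16yz + 192x - 272y - 16z - 128 → -24y^2 - 16yz - 848y + 464z + 256
  leading term y^2: no divisor's leading term divides it; move -24y^2 to the remainder.
  leading term yz: no divisor's leading term divides it; move -16yz to the remainder.
  leading term y: no divisor's leading term divides it; move -848y to the remainder.
  leading term z: no divisor's leading term divides it; move 464z to the remainder.
  leading term 1: no divisor's leading term divides it; move 256 to the remainder.
  remainder -24y^2 - 16yz - 848y + 464z + 256 ≠ 0; add g_3 = -24y^2 - 16yz - 848y + 464z + 256 to the basis.

The other S-polynomials (S(f_1,g_3), S(f_2,g_3)) all reduce to 0 modulo the current basis, so we have a Gröbner basis.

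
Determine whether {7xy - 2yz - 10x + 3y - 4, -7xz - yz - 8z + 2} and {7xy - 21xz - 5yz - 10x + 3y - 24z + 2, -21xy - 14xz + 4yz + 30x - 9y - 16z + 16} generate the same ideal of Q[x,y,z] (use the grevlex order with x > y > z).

Yes, the ideals are equal.

Two ideals are equal iff their reduced Gröbner bases coincide (the reduced basis is unique for a fixed ordering).
Buchberger on the first generating set:
f_1 = 7xy - 2yz - 10x + 3y - 4, LT = xy.
f_2 = -7xz - yz - 8z + 2, LT = xz.

S(f_1,f_2): lcm = xyz. S = -1/7y^2z - 2/7yz^2 - 10/7xz - 5/7yz + 2/7y - 4/7z.
  reduce S modulo (f_1, f_2):
  remainder -1/7y^2z - 2/7yz^2 - 25/49yz + 2/7y + 52/49z - 20/49 ≠ 0; add g_3 = -1/7y^2z - 2/7yz^2 - 25/49yz + 2/7y + 52/49z - 20/49 to the basis.

The other S-polynomials (S(f_1,g_3), S(f_2,g_3)) all reduce to 0 modulo the current basis, so we have a Gröbner basis.
Inter-reduce: drop elements whose leading term is divisible by another's, tail-reduce, and make monic.
Reduced Gröbner basis: {y^2z + 2yz^2 + 25/7yz - 2y - 52/7z + 20/7, xy - 2/7yz - 10/7x + 3/7y - 4/7, xz + 1/7yz + 8/7z - 2/7}.

Buchberger on the second generating set:
h_1 = 7xy - 21xz - 5yz - 10x + 3y - 24z + 2, LT = xy.
h_2 = -21xy - 14xz + 4yz + 30x - 9y - 16z + 16, LT = xy.

S(h_1,h_2): lcm = xy. S = -11/3xz - 11/21yz - 88/21z + 22/21.
  reduce S modulo (h_1, h_2):
  remainder -11/3xz - 11/21yz - 88/21z + 22/21 ≠ 0; add k_3 = -11/3xz - 11/21yz - 88/21z + 22/21 to the basis.

S(h_1,k_3): lcm = xyz. S = -1/7y^2z - 3xz^2 - 5/7yz^2 - 10/7xz - 5/7yz - 24/7z^2 + 2/7y + 2/7z.
  reduce S modulo (h_1, h_2, k_3):
  remainder -1/7y^2z - 2/7yz^2 - 25/49yz + 2/7y + 52/49z - 20/49 ≠ 0; add k_4 = -1/7y^2z - 2/7yz^2 - 25/49yz + 2/7y + 52/49z - 20/49 to the basis.

The other S-polynomials (S(h_2,k_3), S(h_1,k_4), S(h_2,k_4), S(k_3,k_4)) all reduce to 0 modulo the current basis, so we have a Gröbner basis.
Inter-reduce: drop elements whose leading term is divisible by another's, tail-reduce, and make monic.
Reduced Gröbner basis: {y^2z + 2yz^2 + 25/7yz - 2y - 52/7z + 20/7, xy - 2/7yz - 10/7x + 3/7y - 4/7, xz + 1/7yz + 8/7z - 2/7}.

Same reduced basis, so the two generating sets span the same ideal.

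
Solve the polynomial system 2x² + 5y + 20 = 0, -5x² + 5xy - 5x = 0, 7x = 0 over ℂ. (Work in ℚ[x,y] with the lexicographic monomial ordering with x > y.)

Compute a lex Gröbner basis by Buchberger's algorithm.
f_1 = 2x² + 5y + 20, LT = x².
f_2 = -5x² + 5xy - 5x, LT = x².
f_3 = 7x, LT = x.

S(f_1,f_2): lcm = x². S = xy - x + 5/2y + 10.
  leading term xy: subtract (1/7y)·f_3 from xy - x + 5/2y + 10 → -x + 5/2y + 10
  leading term x: subtract (-1/7)·f_3 from -x + 5/2y + 10 → 5/2y + 10
  leading term y: no divisor's leading term divides it; move 5/2y to the remainder.
  leading term 1: no divisor's leading term divides it; move 10 to the remainder.
  remainder 5/2y + 10 ≠ 0; add h_4 = 5/2y + 10 to the basis.

The other S-polynomials (S(f_1,f_3), S(f_2,f_3), S(f_1,h_4), S(f_2,h_4), S(f_3,h_4)) all reduce to 0 modulo the current basis, so we have a Gröbner basis.
Inter-reduce: drop elements whose leading term is divisible by another's, tail-reduce, and make monic.
Reduced Gröbner basis: {x, y + 4}.

A lex Gröbner basis eliminates variables successively. Here y + 4 depends only on y, with roots {-4}; lifting each root through the earlier basis elements recovers the full solutions.
  y = -4: the earlier basis element becomes x = 0, giving x = 0 — point (0, -4).

{(0, -4)}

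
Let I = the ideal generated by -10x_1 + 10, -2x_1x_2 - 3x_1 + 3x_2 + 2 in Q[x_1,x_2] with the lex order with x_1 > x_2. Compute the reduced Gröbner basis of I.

f_1 = -10x_1 + 10, LT = x_1.
f_2 = -2x_1x_2 - 3x_1 + 3x_2 + 2, LT = x_1x_2.

S(f_1,f_2): lcm = x_1x_2. S = -3/2x_1 + 1/2x_2 + 1.
  leading term x_1: subtract (3/20)·f_1 from -3/2x_1 + 1/2x_2 + 1 → 1/2x_2 - 1/2
  leading term x_2: no divisor's leading term divides it; move 1/2x_2 to the remainder.
  leading term 1: no divisor's leading term divides it; move -1/2 to the remainder.
  remainder 1/2x_2 - 1/2 ≠ 0; add g_3 = 1/2x_2 - 1/2 to the basis.

The other S-polynomials (S(f_1,g_3), S(f_2,g_3)) all reduce to 0 modulo the current basis, so we have a Gröbner basis.
Inter-reduce: drop elements whose leading term is divisible by another's, tail-reduce, and make monic.

G = {x_1 - 1, x_2 - 1}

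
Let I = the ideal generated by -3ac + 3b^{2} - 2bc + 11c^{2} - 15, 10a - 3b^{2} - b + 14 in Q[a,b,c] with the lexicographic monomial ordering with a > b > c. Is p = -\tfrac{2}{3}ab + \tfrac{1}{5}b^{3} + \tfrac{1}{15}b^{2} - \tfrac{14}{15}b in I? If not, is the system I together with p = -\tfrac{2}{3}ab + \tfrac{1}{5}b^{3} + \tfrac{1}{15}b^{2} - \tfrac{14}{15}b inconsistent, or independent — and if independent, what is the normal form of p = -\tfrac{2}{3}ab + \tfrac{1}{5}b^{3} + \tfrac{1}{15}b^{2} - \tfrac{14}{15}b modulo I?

First compute the reduced Gröbner basis of I by Buchberger's algorithm.
f_1 = -3ac + 3b^{2} - 2bc + 11c^{2} - 15, LT = ac.
f_2 = 10a - 3b^{2} - b + 14, LT = a.

S(f_1,f_2): lcm = ac. S = \tfrac{3}{10}b^{2}c - b^{2} + \tfrac{23}{30}bc - \tfrac{11}{3}c^{2} - \tfrac{7}{5}c + 5.
  reduce S modulo (f_1, f_2):
  remainder \tfrac{3}{10}b^{2}c - b^{2} + \tfrac{23}{30}bc - \tfrac{11}{3}c^{2} - \tfrac{7}{5}c + 5 ≠ 0; add h_3 = \tfrac{3}{10}b^{2}c - b^{2} + \tfrac{23}{30}bc - \tfrac{11}{3}c^{2} - \tfrac{7}{5}c + 5 to the basis.

The other S-polynomials (S(f_1,h_3), S(f_2,h_3)) all reduce to 0 modulo the current basis, so we have a Gröbner basis.
Inter-reduce: drop elements whose leading term is divisible by another's, tail-reduce, and make monic.
Reduced Gröbner basis: {a - \tfrac{3}{10}b^{2} - \tfrac{1}{10}b + \tfrac{7}{5}, b^{2}c - \tfrac{10}{3}b^{2} + \tfrac{23}{9}bc - \tfrac{110}{9}c^{2} - \tfrac{14}{3}c + \tfrac{50}{3}}.
Label its elements g_1 = a - \tfrac{3}{10}b^{2} - \tfrac{1}{10}b + \tfrac{7}{5}, g_2 = b^{2}c - \tfrac{10}{3}b^{2} + \tfrac{23}{9}bc - \tfrac{110}{9}c^{2} - \tfrac{14}{3}c + \tfrac{50}{3}.

Reduce p = -\tfrac{2}{3}ab + \tfrac{1}{5}b^{3} + \tfrac{1}{15}b^{2} - \tfrac{14}{15}b modulo G:
  leading term ab: subtract (-\tfrac{2}{3}b)·g_1 from -\tfrac{2}{3}ab + \tfrac{1}{5}b^{3} + \tfrac{1}{15}b^{2} - \tfrac{14}{15}b → 0
  normal form = 0.
Since the normal form is 0, p ∈ I.

-\tfrac{2}{3}ab + \tfrac{1}{5}b^{3} + \tfrac{1}{15}b^{2} - \tfrac{14}{15}b lies in I (it reduces to 0).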